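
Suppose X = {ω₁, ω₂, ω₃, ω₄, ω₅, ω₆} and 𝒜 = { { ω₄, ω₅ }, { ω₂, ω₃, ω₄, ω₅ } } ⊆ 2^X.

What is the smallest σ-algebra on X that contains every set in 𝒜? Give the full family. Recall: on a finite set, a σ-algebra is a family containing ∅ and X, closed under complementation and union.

σ(𝒜) (8 sets): { {}, { ω₁, ω₆ }, { ω₂, ω₃ }, { ω₄, ω₅ }, { ω₁, ω₂, ω₃, ω₆ }, { ω₁, ω₄, ω₅, ω₆ }, { ω₂, ω₃, ω₄, ω₅ }, X }

Working:
Initial family (4 sets): { {}, { ω₄, ω₅ }, { ω₂, ω₃, ω₄, ω₅ }, X }.
Round 1: +2 →
  { ω₁, ω₆ }  = X∖{ ω₂, ω₃, ω₄, ω₅ }
  { ω₁, ω₂, ω₃, ω₆ }  = X∖{ ω₄, ω₅ }
Round 2: 1 new —
  { ω₁, ω₄, ω₅, ω₆ }  = { ω₄, ω₅ } ∪ { ω₁, ω₆ }
Round 3 adds 1:
  { ω₂, ω₃ }  = X∖{ ω₁, ω₄, ω₅, ω₆ }
Round 4: stable.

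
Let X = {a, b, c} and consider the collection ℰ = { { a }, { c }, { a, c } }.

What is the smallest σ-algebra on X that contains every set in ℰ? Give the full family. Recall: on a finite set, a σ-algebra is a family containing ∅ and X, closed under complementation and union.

Start: ℰ ∪ {∅, X} = { {  }, { a }, { c }, { a, c }, X }.
Round 1 adds 3:
  { b }  = complement { a, c }
  { a, b }  = complement { c }
  { b, c }  = complement { a }
  [8 total]
After Round 2 the family is unchanged; done.

Hence σ(ℰ) has 8 members: { {  }, { a }, { b }, { c }, { a, b }, { a, c }, { b, c }, X }.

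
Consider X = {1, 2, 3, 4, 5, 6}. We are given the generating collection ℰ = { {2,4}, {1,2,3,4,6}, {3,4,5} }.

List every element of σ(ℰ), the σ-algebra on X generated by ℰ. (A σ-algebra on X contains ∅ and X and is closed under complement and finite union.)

Initial family (5 sets): { {}, {2,4}, {3,4,5}, {1,2,3,4,6}, X }.
Round 1: +4 →
  {5}  = {1,2,3,4,6}ᶜ
  {1,2,6}  = {3,4,5}ᶜ
  {1,3,5,6}  = {2,4}ᶜ
  {2,3,4,5}  = {3,4,5} ∪ {2,4}
Round 2: +6 →
  {1,6}  = {2,3,4,5}ᶜ
  {2,4,5}  = {5} ∪ {2,4}
  {1,2,4,6}  = {1,2,6} ∪ {2,4}
  {1,2,5,6}  = {5} ∪ {1,2,6}
  {1,2,3,5,6}  = {1,3,5,6} ∪ {1,2,6}
  {1,3,4,5,6}  = {1,3,5,6} ∪ {3,4,5}
Round 3. New:
  {2}  = {1,3,4,5,6}ᶜ
  {4}  = {1,2,3,5,6}ᶜ
  {3,4}  = {1,2,5,6}ᶜ
  {3,5}  = {1,2,4,6}ᶜ
  {1,3,6}  = {2,4,5}ᶜ
  {1,5,6}  = {1,6} ∪ {5}
  {1,2,4,5,6}  = {1,2,4,6} ∪ {2,4,5}
Round 4 (9 new):
  {3}  = {1,2,4,5,6}ᶜ
  {2,5}  = {2} ∪ {5}
  {4,5}  = {5} ∪ {4}
  {1,4,6}  = {1,6} ∪ {4}
  {2,3,4}  = {1,5,6}ᶜ
  {2,3,5}  = {2} ∪ {3,5}
  {1,2,3,6}  = {1,3,6} ∪ {2}
  {1,3,4,6}  = {3,4} ∪ {1,3,6}
  {1,4,5,6}  = {1,5,6} ∪ {4}
Round 5: +1 →
  {2,3}  = {1,4,5,6}ᶜ
Round 6: stable.

Hence σ(ℰ) has 32 members: { {}, {2}, {3}, {4}, {5}, {1,6}, {2,3}, {2,4}, {2,5}, {3,4}, {3,5}, {4,5}, {1,2,6}, {1,3,6}, {1,4,6}, {1,5,6}, {2,3,4}, {2,3,5}, {2,4,5}, {3,4,5}, {1,2,3,6}, {1,2,4,6}, {1,2,5,6}, {1,3,4,6}, {1,3,5,6}, {1,4,5,6}, {2,3,4,5}, {1,2,3,4,6}, {1,2,3,5,6}, {1,2,4,5,6}, {1,3,4,5,6}, X }.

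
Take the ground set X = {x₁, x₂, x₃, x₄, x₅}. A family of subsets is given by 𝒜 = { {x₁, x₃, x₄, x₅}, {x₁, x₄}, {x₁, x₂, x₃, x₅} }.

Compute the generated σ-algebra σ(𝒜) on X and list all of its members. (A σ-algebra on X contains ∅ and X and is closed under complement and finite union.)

Seed the family with 𝒜 together with ∅ and X: { {}, {x₁, x₄}, {x₁, x₂, x₃, x₅}, {x₁, x₃, x₄, x₅}, X }.
Step 1 (3 new):
  {x₂}  = {x₁, x₃, x₄, x₅}ᶜ
  {x₄}  = {x₁, x₂, x₃, x₅}ᶜ
  {x₂, x₃, x₅}  = {x₁, x₄}ᶜ
  (now 8)
Step 2 adds 3:
  {x₂, x₄}  = {x₄} ∪ {x₂}
  {x₁, x₂, x₄}  = {x₂} ∪ {x₁, x₄}
  {x₂, x₃, x₄, x₅}  = {x₄} ∪ {x₂, x₃, x₅}
  (now 11)
Step 3: +3 →
  {x₁}  = {x₂, x₃, x₄, x₅}ᶜ
  {x₃, x₅}  = {x₁, x₂, x₄}ᶜ
  {x₁, x₃, x₅}  = {x₂, x₄}ᶜ
  (now 14)
Step 4. New:
  {x₁, x₂}  = {x₂} ∪ {x₁}
  {x₃, x₄, x₅}  = {x₄} ∪ {x₃, x₅}
  (now 16)
Step 5: already closed under ᶜ and ∪.

|σ(𝒜)| = 16.  σ(𝒜) = { {}, {x₁}, {x₂}, {x₄}, {x₁, x₂}, {x₁, x₄}, {x₂, x₄}, {x₃, x₅}, {x₁, x₂, x₄}, {x₁, x₃, x₅}, {x₂, x₃, x₅}, {x₃, x₄, x₅}, {x₁, x₂, x₃, x₅}, {x₁, x₃, x₄, x₅}, {x₂, x₃, x₄, x₅}, X }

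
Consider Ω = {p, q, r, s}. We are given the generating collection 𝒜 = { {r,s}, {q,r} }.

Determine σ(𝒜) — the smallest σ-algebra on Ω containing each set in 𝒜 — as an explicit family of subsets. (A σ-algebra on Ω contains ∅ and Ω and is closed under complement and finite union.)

σ(𝒜) (16 sets): { ∅, {p}, {q}, {r}, {s}, {p,q}, {p,r}, {p,s}, {q,r}, {q,s}, {r,s}, {p,q,r}, {p,q,s}, {p,r,s}, {q,r,s}, Ω }

Working:
Start: 𝒜 ∪ {∅, Ω} = { ∅, {q,r}, {r,s}, Ω }.
Step 1 adds 3:
  {p,q}  = Ω∖{r,s}
  {p,s}  = Ω∖{q,r}
  {q,r,s}  = {r,s} ∪ {q,r}
  (now 7)
Step 2: +4 →
  {p}  = Ω∖{q,r,s}
  {p,q,r}  = {q,r} ∪ {p,q}
  {p,q,s}  = {p,s} ∪ {p,q}
  {p,r,s}  = {r,s} ∪ {p,s}
  (now 11)
Step 3 adds 3:
  {q}  = Ω∖{p,r,s}
  {r}  = Ω∖{p,q,s}
  {s}  = Ω∖{p,q,r}
  (now 14)
Step 4 adds 2:
  {p,r}  = {r} ∪ {p}
  {q,s}  = {s} ∪ {q}
  (now 16)
After Step 5 the family is unchanged; done.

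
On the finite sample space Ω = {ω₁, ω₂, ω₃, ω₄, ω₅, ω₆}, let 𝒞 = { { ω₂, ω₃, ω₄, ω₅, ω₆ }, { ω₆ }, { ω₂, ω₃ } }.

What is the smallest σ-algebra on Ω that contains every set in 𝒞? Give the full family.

Initial family (5 sets): { ∅, { ω₆ }, { ω₂, ω₃ }, { ω₂, ω₃, ω₄, ω₅, ω₆ }, Ω }.
Round 1: +4 →
  { ω₁ }  = complement { ω₂, ω₃, ω₄, ω₅, ω₆ }
  { ω₂, ω₃, ω₆ }  = { ω₂, ω₃ } ∪ { ω₆ }
  { ω₁, ω₄, ω₅, ω₆ }  = complement { ω₂, ω₃ }
  { ω₁, ω₂, ω₃, ω₄, ω₅ }  = complement { ω₆ }
  (now 9)
Round 2 (4 new):
  { ω₁, ω₆ }  = { ω₆ } ∪ { ω₁ }
  { ω₁, ω₂, ω₃ }  = { ω₂, ω₃ } ∪ { ω₁ }
  { ω₁, ω₄, ω₅ }  = complement { ω₂, ω₃, ω₆ }
  { ω₁, ω₂, ω₃, ω₆ }  = { ω₂, ω₃, ω₆ } ∪ { ω₁ }
  (now 13)
Round 3 (3 new):
  { ω₄, ω₅ }  = complement { ω₁, ω₂, ω₃, ω₆ }
  { ω₄, ω₅, ω₆ }  = complement { ω₁, ω₂, ω₃ }
  { ω₂, ω₃, ω₄, ω₅ }  = complement { ω₁, ω₆ }
  (now 16)
After Round 4 the family is unchanged; done.

|σ(𝒞)| = 16.  σ(𝒞) = { ∅, { ω₁ }, { ω₆ }, { ω₁, ω₆ }, { ω₂, ω₃ }, { ω₄, ω₅ }, { ω₁, ω₂, ω₃ }, { ω₁, ω₄, ω₅ }, { ω₂, ω₃, ω₆ }, { ω₄, ω₅, ω₆ }, { ω₁, ω₂, ω₃, ω₆ }, { ω₁, ω₄, ω₅, ω₆ }, { ω₂, ω₃, ω₄, ω₅ }, { ω₁, ω₂, ω₃, ω₄, ω₅ }, { ω₂, ω₃, ω₄, ω₅, ω₆ }, Ω }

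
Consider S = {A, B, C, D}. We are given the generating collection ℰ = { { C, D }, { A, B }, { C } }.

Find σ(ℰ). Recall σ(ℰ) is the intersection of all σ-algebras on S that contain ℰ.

Seed the family with ℰ together with ∅ and S: { ∅, { C }, { A, B }, { C, D }, S }.
Iteration 1 (2 new):
  { A, B, C }  = { C } ∪ { A, B }
  { A, B, D }  = S∖{ C }
  (now 7)
Iteration 2 (1 new):
  { D }  = S∖{ A, B, C }
  (now 8)
Iteration 3: closed — nothing new.

|σ(ℰ)| = 8.  σ(ℰ) = { ∅, { C }, { D }, { A, B }, { C, D }, { A, B, C }, { A, B, D }, S }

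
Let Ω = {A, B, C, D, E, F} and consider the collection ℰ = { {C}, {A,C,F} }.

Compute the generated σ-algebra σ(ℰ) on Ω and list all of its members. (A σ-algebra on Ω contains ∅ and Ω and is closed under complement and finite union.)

Initial family (4 sets): { {}, {C}, {A,C,F}, Ω }.
Round 1 adds 2:
  {B,D,E}  = {A,C,F}ᶜ
  {A,B,D,E,F}  = {C}ᶜ
  |family| = 6
Round 2 (1 new):
  {B,C,D,E}  = {C} ∪ {B,D,E}
  |family| = 7
Round 3. New:
  {A,F}  = {B,C,D,E}ᶜ
  |family| = 8
Round 4: no new sets; the family is a σ-algebra.

σ(ℰ) = { {}, {C}, {A,F}, {A,C,F}, {B,D,E}, {B,C,D,E}, {A,B,D,E,F}, Ω }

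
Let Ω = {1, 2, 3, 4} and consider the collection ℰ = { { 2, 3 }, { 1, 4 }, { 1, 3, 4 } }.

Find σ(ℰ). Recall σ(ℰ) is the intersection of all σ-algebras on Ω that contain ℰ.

Begin from { ∅, { 1, 4 }, { 2, 3 }, { 1, 3, 4 }, Ω } (that is, ℰ plus ∅ and Ω).
Step 1. New:
  { 2 }  = ᶜ of { 1, 3, 4 }
  (now 6)
Step 2: +1 →
  { 1, 2, 4 }  = { 2 } ∪ { 1, 4 }
  (now 7)
Step 3 (1 new):
  { 3 }  = ᶜ of { 1, 2, 4 }
  (now 8)
After Step 4 the family is unchanged; done.

σ(ℰ) = { ∅, { 2 }, { 3 }, { 1, 4 }, { 2, 3 }, { 1, 2, 4 }, { 1, 3, 4 }, Ω }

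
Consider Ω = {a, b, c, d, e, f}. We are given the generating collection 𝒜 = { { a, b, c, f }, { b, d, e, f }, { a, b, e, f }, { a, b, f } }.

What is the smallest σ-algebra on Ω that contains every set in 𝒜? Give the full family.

Initial family (6 sets): { ∅, { a, b, f }, { a, b, c, f }, { a, b, e, f }, { b, d, e, f }, Ω }.
Iteration 1: 6 new —
  { a, c }  = Ω∖{ b, d, e, f }
  { c, d }  = Ω∖{ a, b, e, f }
  { d, e }  = Ω∖{ a, b, c, f }
  { c, d, e }  = Ω∖{ a, b, f }
  { a, b, c, e, f }  = { a, b, c, f } ∪ { a, b, e, f }
  { a, b, d, e, f }  = { b, d, e, f } ∪ { a, b, f }
  [12 total]
Iteration 2: +6 →
  { c }  = Ω∖{ a, b, d, e, f }
  { d }  = Ω∖{ a, b, c, e, f }
  { a, c, d }  = { c, d } ∪ { a, c }
  { a, c, d, e }  = { c, d, e } ∪ { a, c }
  { a, b, c, d, f }  = { c, d } ∪ { a, b, c, f }
  { b, c, d, e, f }  = { c, d, e } ∪ { b, d, e, f }
  [18 total]
Iteration 3: +5 →
  { a }  = Ω∖{ b, c, d, e, f }
  { e }  = Ω∖{ a, b, c, d, f }
  { b, f }  = Ω∖{ a, c, d, e }
  { b, e, f }  = Ω∖{ a, c, d }
  { a, b, d, f }  = { d } ∪ { a, b, f }
  [23 total]
Iteration 4 adds 9:
  { a, d }  = { a } ∪ { d }
  { a, e }  = { a } ∪ { e }
  { c, e }  = Ω∖{ a, b, d, f }
  { a, c, e }  = { e } ∪ { a, c }
  { a, d, e }  = { a } ∪ { d, e }
  { b, c, f }  = { b, f } ∪ { c }
  { b, d, f }  = { b, f } ∪ { d }
  { b, c, d, f }  = { c, d } ∪ { b, f }
  { b, c, e, f }  = { b, e, f } ∪ { c }
  [32 total]
Iteration 5: closed — nothing new.

Therefore σ(𝒜) = { ∅, { a }, { c }, { d }, { e }, { a, c }, { a, d }, { a, e }, { b, f }, { c, d }, { c, e }, { d, e }, { a, b, f }, { a, c, d }, { a, c, e }, { a, d, e }, { b, c, f }, { b, d, f }, { b, e, f }, { c, d, e }, { a, b, c, f }, { a, b, d, f }, { a, b, e, f }, { a, c, d, e }, { b, c, d, f }, { b, c, e, f }, { b, d, e, f }, { a, b, c, d, f }, { a, b, c, e, f }, { a, b, d, e, f }, { b, c, d, e, f }, Ω } (|σ(𝒜)| = 32).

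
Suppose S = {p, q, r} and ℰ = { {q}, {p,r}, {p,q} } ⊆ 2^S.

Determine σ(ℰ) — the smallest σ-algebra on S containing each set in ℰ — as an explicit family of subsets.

Answer: σ(ℰ) = { {}, {p}, {q}, {r}, {p,q}, {p,r}, {q,r}, S }

Trace:
Initial family (5 sets): { {}, {q}, {p,q}, {p,r}, S }.
Iteration 1 adds 1:
  {r}  = ᶜ of {p,q}
  |family| = 6
Iteration 2: 1 new —
  {q,r}  = {r} ∪ {q}
  |family| = 7
Iteration 3. New:
  {p}  = ᶜ of {q,r}
  |family| = 8
After Iteration 4 the family is unchanged; done.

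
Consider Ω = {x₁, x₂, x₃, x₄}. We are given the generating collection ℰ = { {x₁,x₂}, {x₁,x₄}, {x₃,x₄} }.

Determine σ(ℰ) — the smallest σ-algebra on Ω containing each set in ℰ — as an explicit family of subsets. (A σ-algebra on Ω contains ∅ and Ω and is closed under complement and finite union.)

σ(ℰ) = { {}, {x₁}, {x₂}, {x₃}, {x₄}, {x₁,x₂}, {x₁,x₃}, {x₁,x₄}, {x₂,x₃}, {x₂,x₄}, {x₃,x₄}, {x₁,x₂,x₃}, {x₁,x₂,x₄}, {x₁,x₃,x₄}, {x₂,x₃,x₄}, Ω }

Derivation:
Seed the family with ℰ together with ∅ and Ω: { {}, {x₁,x₂}, {x₁,x₄}, {x₃,x₄}, Ω }.
Iteration 1: 3 new —
  {x₂,x₃}  = complement {x₁,x₄}
  {x₁,x₂,x₄}  = {x₁,x₄} ∪ {x₁,x₂}
  {x₁,x₃,x₄}  = {x₃,x₄} ∪ {x₁,x₄}
  |family| = 8
Iteration 2. New:
  {x₂}  = complement {x₁,x₃,x₄}
  {x₃}  = complement {x₁,x₂,x₄}
  {x₁,x₂,x₃}  = {x₂,x₃} ∪ {x₁,x₂}
  {x₂,x₃,x₄}  = {x₃,x₄} ∪ {x₂,x₃}
  |family| = 12
Iteration 3 adds 2:
  {x₁}  = complement {x₂,x₃,x₄}
  {x₄}  = complement {x₁,x₂,x₃}
  |family| = 14
Iteration 4: 2 new —
  {x₁,x₃}  = {x₃} ∪ {x₁}
  {x₂,x₄}  = {x₄} ∪ {x₂}
  |family| = 16
After Iteration 5 the family is unchanged; done.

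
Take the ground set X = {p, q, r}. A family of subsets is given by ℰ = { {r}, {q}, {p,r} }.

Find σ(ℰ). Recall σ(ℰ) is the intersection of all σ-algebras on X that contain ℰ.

Answer: σ(ℰ) = { ∅, {p}, {q}, {r}, {p,q}, {p,r}, {q,r}, X }

Trace:
Start: ℰ ∪ {∅, X} = { ∅, {q}, {r}, {p,r}, X }.
Round 1: +2 →
  {p,q}  = ᶜ of {r}
  {q,r}  = {r} ∪ {q}
  |family| = 7
Round 2: +1 →
  {p}  = ᶜ of {q,r}
  |family| = 8
Round 3: stable.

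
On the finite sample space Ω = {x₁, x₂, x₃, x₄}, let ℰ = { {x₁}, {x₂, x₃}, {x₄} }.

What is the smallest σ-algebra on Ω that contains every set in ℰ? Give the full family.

Answer: σ(ℰ) = { {}, {x₁}, {x₄}, {x₁, x₄}, {x₂, x₃}, {x₁, x₂, x₃}, {x₂, x₃, x₄}, Ω }

Check:
Seed the family with ℰ together with ∅ and Ω: { {}, {x₁}, {x₄}, {x₂, x₃}, Ω }.
Step 1: +3 →
  {x₁, x₄}  = Ω∖{x₂, x₃}
  {x₁, x₂, x₃}  = Ω∖{x₄}
  {x₂, x₃, x₄}  = Ω∖{x₁}
Step 2: stable.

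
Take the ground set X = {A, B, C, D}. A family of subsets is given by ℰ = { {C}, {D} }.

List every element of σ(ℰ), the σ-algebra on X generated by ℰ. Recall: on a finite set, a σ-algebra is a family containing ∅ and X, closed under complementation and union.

Begin from { {}, {C}, {D}, X } (that is, ℰ plus ∅ and X).
Pass 1: 3 new —
  {C,D}  = {C} ∪ {D}
  {A,B,C}  = complement {D}
  {A,B,D}  = complement {C}
Pass 2 adds 1:
  {A,B}  = complement {C,D}
Pass 3: no new sets; the family is a σ-algebra.

σ(ℰ) = { {}, {C}, {D}, {A,B}, {C,D}, {A,B,C}, {A,B,D}, X }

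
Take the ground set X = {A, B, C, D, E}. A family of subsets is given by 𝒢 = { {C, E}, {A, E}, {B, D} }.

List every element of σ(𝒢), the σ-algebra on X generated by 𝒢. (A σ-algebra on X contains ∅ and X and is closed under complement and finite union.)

σ(𝒢) (16 sets): { ∅, {A}, {C}, {E}, {A, C}, {A, E}, {B, D}, {C, E}, {A, B, D}, {A, C, E}, {B, C, D}, {B, D, E}, {A, B, C, D}, {A, B, D, E}, {B, C, D, E}, X }

Derivation:
Start: 𝒢 ∪ {∅, X} = { ∅, {A, E}, {B, D}, {C, E}, X }.
Iteration 1: +5 →
  {A, B, D}  = complement {C, E}
  {A, C, E}  = complement {B, D}
  {B, C, D}  = complement {A, E}
  {A, B, D, E}  = {A, E} ∪ {B, D}
  {B, C, D, E}  = {C, E} ∪ {B, D}
  |family| = 10
Iteration 2: 3 new —
  {A}  = complement {B, C, D, E}
  {C}  = complement {A, B, D, E}
  {A, B, C, D}  = {A, B, D} ∪ {B, C, D}
  |family| = 13
Iteration 3: 2 new —
  {E}  = complement {A, B, C, D}
  {A, C}  = {C} ∪ {A}
  |family| = 15
Iteration 4: 1 new —
  {B, D, E}  = complement {A, C}
  |family| = 16
Iteration 5: stable.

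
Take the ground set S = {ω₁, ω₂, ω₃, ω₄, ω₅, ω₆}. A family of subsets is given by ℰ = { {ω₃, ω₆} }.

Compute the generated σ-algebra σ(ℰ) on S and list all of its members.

σ(ℰ) (4 sets): { {}, {ω₃, ω₆}, {ω₁, ω₂, ω₄, ω₅}, S }

Working:
Start: ℰ ∪ {∅, S} = { {}, {ω₃, ω₆}, S }.
Iteration 1 adds 1:
  {ω₁, ω₂, ω₄, ω₅}  = complement {ω₃, ω₆}
Iteration 2: closed — nothing new.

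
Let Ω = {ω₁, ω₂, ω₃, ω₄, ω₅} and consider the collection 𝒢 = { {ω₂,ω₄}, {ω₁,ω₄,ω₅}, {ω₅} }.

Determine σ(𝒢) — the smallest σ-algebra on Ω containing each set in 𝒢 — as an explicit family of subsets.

Begin from { ∅, {ω₅}, {ω₂,ω₄}, {ω₁,ω₄,ω₅}, Ω } (that is, 𝒢 plus ∅ and Ω).
Iteration 1 (5 new):
  {ω₂,ω₃}  = Ω∖{ω₁,ω₄,ω₅}
  {ω₁,ω₃,ω₅}  = Ω∖{ω₂,ω₄}
  {ω₂,ω₄,ω₅}  = {ω₂,ω₄} ∪ {ω₅}
  {ω₁,ω₂,ω₃,ω₄}  = Ω∖{ω₅}
  {ω₁,ω₂,ω₄,ω₅}  = {ω₁,ω₄,ω₅} ∪ {ω₂,ω₄}
  [10 total]
Iteration 2: +7 →
  {ω₃}  = Ω∖{ω₁,ω₂,ω₄,ω₅}
  {ω₁,ω₃}  = Ω∖{ω₂,ω₄,ω₅}
  {ω₂,ω₃,ω₄}  = {ω₂,ω₃} ∪ {ω₂,ω₄}
  {ω₂,ω₃,ω₅}  = {ω₅} ∪ {ω₂,ω₃}
  {ω₁,ω₂,ω₃,ω₅}  = {ω₁,ω₃,ω₅} ∪ {ω₂,ω₃}
  {ω₁,ω₃,ω₄,ω₅}  = {ω₁,ω₄,ω₅} ∪ {ω₁,ω₃,ω₅}
  {ω₂,ω₃,ω₄,ω₅}  = {ω₂,ω₃} ∪ {ω₂,ω₄,ω₅}
  [17 total]
Iteration 3 adds 7:
  {ω₁}  = Ω∖{ω₂,ω₃,ω₄,ω₅}
  {ω₂}  = Ω∖{ω₁,ω₃,ω₄,ω₅}
  {ω₄}  = Ω∖{ω₁,ω₂,ω₃,ω₅}
  {ω₁,ω₄}  = Ω∖{ω₂,ω₃,ω₅}
  {ω₁,ω₅}  = Ω∖{ω₂,ω₃,ω₄}
  {ω₃,ω₅}  = {ω₃} ∪ {ω₅}
  {ω₁,ω₂,ω₃}  = {ω₂,ω₃} ∪ {ω₁,ω₃}
  [24 total]
Iteration 4. New:
  {ω₁,ω₂}  = {ω₂} ∪ {ω₁}
  {ω₂,ω₅}  = {ω₂} ∪ {ω₅}
  {ω₃,ω₄}  = {ω₃} ∪ {ω₄}
  {ω₄,ω₅}  = Ω∖{ω₁,ω₂,ω₃}
  {ω₁,ω₂,ω₄}  = Ω∖{ω₃,ω₅}
  {ω₁,ω₂,ω₅}  = {ω₂} ∪ {ω₁,ω₅}
  {ω₁,ω₃,ω₄}  = {ω₃} ∪ {ω₁,ω₄}
  {ω₃,ω₄,ω₅}  = {ω₄} ∪ {ω₃,ω₅}
  [32 total]
Iteration 5 adds nothing — fixpoint reached.

σ(𝒢) = { ∅, {ω₁}, {ω₂}, {ω₃}, {ω₄}, {ω₅}, {ω₁,ω₂}, {ω₁,ω₃}, {ω₁,ω₄}, {ω₁,ω₅}, {ω₂,ω₃}, {ω₂,ω₄}, {ω₂,ω₅}, {ω₃,ω₄}, {ω₃,ω₅}, {ω₄,ω₅}, {ω₁,ω₂,ω₃}, {ω₁,ω₂,ω₄}, {ω₁,ω₂,ω₅}, {ω₁,ω₃,ω₄}, {ω₁,ω₃,ω₅}, {ω₁,ω₄,ω₅}, {ω₂,ω₃,ω₄}, {ω₂,ω₃,ω₅}, {ω₂,ω₄,ω₅}, {ω₃,ω₄,ω₅}, {ω₁,ω₂,ω₃,ω₄}, {ω₁,ω₂,ω₃,ω₅}, {ω₁,ω₂,ω₄,ω₅}, {ω₁,ω₃,ω₄,ω₅}, {ω₂,ω₃,ω₄,ω₅}, Ω }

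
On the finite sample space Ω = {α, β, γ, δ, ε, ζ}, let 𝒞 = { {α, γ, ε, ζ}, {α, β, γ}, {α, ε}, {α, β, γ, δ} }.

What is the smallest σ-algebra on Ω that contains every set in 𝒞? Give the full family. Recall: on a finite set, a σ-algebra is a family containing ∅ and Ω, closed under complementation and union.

σ(𝒞) (64 sets): { {}, {α}, {β}, {γ}, {δ}, {ε}, {ζ}, {α, β}, {α, γ}, {α, δ}, {α, ε}, {α, ζ}, {β, γ}, {β, δ}, {β, ε}, {β, ζ}, {γ, δ}, {γ, ε}, {γ, ζ}, {δ, ε}, {δ, ζ}, {ε, ζ}, {α, β, γ}, {α, β, δ}, {α, β, ε}, {α, β, ζ}, {α, γ, δ}, {α, γ, ε}, {α, γ, ζ}, {α, δ, ε}, {α, δ, ζ}, {α, ε, ζ}, {β, γ, δ}, {β, γ, ε}, {β, γ, ζ}, {β, δ, ε}, {β, δ, ζ}, {β, ε, ζ}, {γ, δ, ε}, {γ, δ, ζ}, {γ, ε, ζ}, {δ, ε, ζ}, {α, β, γ, δ}, {α, β, γ, ε}, {α, β, γ, ζ}, {α, β, δ, ε}, {α, β, δ, ζ}, {α, β, ε, ζ}, {α, γ, δ, ε}, {α, γ, δ, ζ}, {α, γ, ε, ζ}, {α, δ, ε, ζ}, {β, γ, δ, ε}, {β, γ, δ, ζ}, {β, γ, ε, ζ}, {β, δ, ε, ζ}, {γ, δ, ε, ζ}, {α, β, γ, δ, ε}, {α, β, γ, δ, ζ}, {α, β, γ, ε, ζ}, {α, β, δ, ε, ζ}, {α, γ, δ, ε, ζ}, {β, γ, δ, ε, ζ}, Ω }

Trace:
Begin from { {}, {α, ε}, {α, β, γ}, {α, β, γ, δ}, {α, γ, ε, ζ}, Ω } (that is, 𝒞 plus ∅ and Ω).
Pass 1. New:
  {β, δ}  = Ω∖{α, γ, ε, ζ}
  {ε, ζ}  = Ω∖{α, β, γ, δ}
  {δ, ε, ζ}  = Ω∖{α, β, γ}
  {α, β, γ, ε}  = {α, β, γ} ∪ {α, ε}
  {β, γ, δ, ζ}  = Ω∖{α, ε}
  {α, β, γ, δ, ε}  = {α, ε} ∪ {α, β, γ, δ}
  {α, β, γ, ε, ζ}  = {α, γ, ε, ζ} ∪ {α, β, γ}
  |family| = 13
Pass 2 (10 new):
  {δ}  = Ω∖{α, β, γ, ε, ζ}
  {ζ}  = Ω∖{α, β, γ, δ, ε}
  {δ, ζ}  = Ω∖{α, β, γ, ε}
  {α, ε, ζ}  = {ε, ζ} ∪ {α, ε}
  {α, β, δ, ε}  = {α, ε} ∪ {β, δ}
  {α, δ, ε, ζ}  = {α, ε} ∪ {δ, ε, ζ}
  {β, δ, ε, ζ}  = {ε, ζ} ∪ {β, δ}
  {α, β, γ, δ, ζ}  = {α, β, γ} ∪ {β, γ, δ, ζ}
  {α, γ, δ, ε, ζ}  = {α, γ, ε, ζ} ∪ {δ, ε, ζ}
  {β, γ, δ, ε, ζ}  = {ε, ζ} ∪ {β, γ, δ, ζ}
  |family| = 23
Pass 3 adds 11:
  {α}  = Ω∖{β, γ, δ, ε, ζ}
  {β}  = Ω∖{α, γ, δ, ε, ζ}
  {ε}  = Ω∖{α, β, γ, δ, ζ}
  {α, γ}  = Ω∖{β, δ, ε, ζ}
  {β, γ}  = Ω∖{α, δ, ε, ζ}
  {γ, ζ}  = Ω∖{α, β, δ, ε}
  {α, δ, ε}  = {α, ε} ∪ {δ}
  {β, γ, δ}  = Ω∖{α, ε, ζ}
  {β, δ, ζ}  = {δ, ζ} ∪ {β, δ}
  {α, β, γ, ζ}  = {α, β, γ} ∪ {ζ}
  {α, β, δ, ε, ζ}  = {ε, ζ} ∪ {α, β, δ, ε}
  |family| = 34
Pass 4 (26 new):
  {γ}  = Ω∖{α, β, δ, ε, ζ}
  {α, β}  = {α} ∪ {β}
  {α, δ}  = {α} ∪ {δ}
  {α, ζ}  = {α} ∪ {ζ}
  {β, ε}  = {β} ∪ {ε}
  {β, ζ}  = {β} ∪ {ζ}
  {δ, ε}  = Ω∖{α, β, γ, ζ}
  {α, β, δ}  = {α} ∪ {β, δ}
  {α, β, ε}  = {β} ∪ {α, ε}
  {α, γ, δ}  = {α, γ} ∪ {δ}
  {α, γ, ε}  = Ω∖{β, δ, ζ}
  {α, γ, ζ}  = {α} ∪ {γ, ζ}
  {α, δ, ζ}  = {α} ∪ {δ, ζ}
  {β, γ, ε}  = {ε} ∪ {β, γ}
  {β, γ, ζ}  = Ω∖{α, δ, ε}
  {β, δ, ε}  = {ε} ∪ {β, δ}
  {β, ε, ζ}  = {ε, ζ} ∪ {β}
  {γ, δ, ζ}  = {γ, ζ} ∪ {δ}
  {γ, ε, ζ}  = {ε, ζ} ∪ {γ, ζ}
  {α, β, δ, ζ}  = {β, δ, ζ} ∪ {α}
  {α, β, ε, ζ}  = {β} ∪ {α, ε, ζ}
  {α, γ, δ, ε}  = {α, δ, ε} ∪ {α, γ}
  {α, γ, δ, ζ}  = {α, γ} ∪ {δ, ζ}
  {β, γ, δ, ε}  = {β, γ, δ} ∪ {ε}
  {β, γ, ε, ζ}  = {ε, ζ} ∪ {β, γ}
  {γ, δ, ε, ζ}  = {γ, ζ} ∪ {δ, ε, ζ}
  |family| = 60
Pass 5 adds 4:
  {γ, δ}  = Ω∖{α, β, ε, ζ}
  {γ, ε}  = Ω∖{α, β, δ, ζ}
  {α, β, ζ}  = {α, ζ} ∪ {β}
  {γ, δ, ε}  = {δ, ε} ∪ {γ}
  |family| = 64
Pass 6: no new sets; the family is a σ-algebra.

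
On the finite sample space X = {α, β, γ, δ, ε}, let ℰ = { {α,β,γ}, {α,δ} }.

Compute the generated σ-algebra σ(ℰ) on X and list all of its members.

|σ(ℰ)| = 16.  σ(ℰ) = { ∅, {α}, {δ}, {ε}, {α,δ}, {α,ε}, {β,γ}, {δ,ε}, {α,β,γ}, {α,δ,ε}, {β,γ,δ}, {β,γ,ε}, {α,β,γ,δ}, {α,β,γ,ε}, {β,γ,δ,ε}, X }

Derivation:
Begin from { ∅, {α,δ}, {α,β,γ}, X } (that is, ℰ plus ∅ and X).
Round 1 (3 new):
  {δ,ε}  = complement {α,β,γ}
  {β,γ,ε}  = complement {α,δ}
  {α,β,γ,δ}  = {α,β,γ} ∪ {α,δ}
  |family| = 7
Round 2: +4 →
  {ε}  = complement {α,β,γ,δ}
  {α,δ,ε}  = {δ,ε} ∪ {α,δ}
  {α,β,γ,ε}  = {β,γ,ε} ∪ {α,β,γ}
  {β,γ,δ,ε}  = {δ,ε} ∪ {β,γ,ε}
  |family| = 11
Round 3 adds 3:
  {α}  = complement {β,γ,δ,ε}
  {δ}  = complement {α,β,γ,ε}
  {β,γ}  = complement {α,δ,ε}
  |family| = 14
Round 4: 2 new —
  {α,ε}  = {ε} ∪ {α}
  {β,γ,δ}  = {β,γ} ∪ {δ}
  |family| = 16
Round 5 adds nothing — fixpoint reached.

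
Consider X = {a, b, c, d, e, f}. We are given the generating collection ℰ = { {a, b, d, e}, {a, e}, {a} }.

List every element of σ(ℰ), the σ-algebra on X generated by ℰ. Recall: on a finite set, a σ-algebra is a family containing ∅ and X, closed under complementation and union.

Answer: σ(ℰ) = { ∅, {a}, {e}, {a, e}, {b, d}, {c, f}, {a, b, d}, {a, c, f}, {b, d, e}, {c, e, f}, {a, b, d, e}, {a, c, e, f}, {b, c, d, f}, {a, b, c, d, f}, {b, c, d, e, f}, X }

Working:
Start: ℰ ∪ {∅, X} = { ∅, {a}, {a, e}, {a, b, d, e}, X }.
Step 1: 3 new —
  {c, f}  = ᶜ of {a, b, d, e}
  {b, c, d, f}  = ᶜ of {a, e}
  {b, c, d, e, f}  = ᶜ of {a}
Step 2 adds 3:
  {a, c, f}  = {a} ∪ {c, f}
  {a, c, e, f}  = {c, f} ∪ {a, e}
  {a, b, c, d, f}  = {b, c, d, f} ∪ {a}
Step 3. New:
  {e}  = ᶜ of {a, b, c, d, f}
  {b, d}  = ᶜ of {a, c, e, f}
  {b, d, e}  = ᶜ of {a, c, f}
Step 4: 2 new —
  {a, b, d}  = {b, d} ∪ {a}
  {c, e, f}  = {c, f} ∪ {e}
Step 5 adds nothing — fixpoint reached.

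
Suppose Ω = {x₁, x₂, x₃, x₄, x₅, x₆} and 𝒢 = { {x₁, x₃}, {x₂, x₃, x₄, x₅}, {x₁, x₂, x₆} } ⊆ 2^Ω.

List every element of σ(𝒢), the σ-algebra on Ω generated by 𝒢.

Take S₀ = 𝒢 ∪ {∅, Ω} = { {}, {x₁, x₃}, {x₁, x₂, x₆}, {x₂, x₃, x₄, x₅}, Ω }.
Round 1: 5 new —
  {x₁, x₆}  = {x₂, x₃, x₄, x₅}ᶜ
  {x₃, x₄, x₅}  = {x₁, x₂, x₆}ᶜ
  {x₁, x₂, x₃, x₆}  = {x₁, x₃} ∪ {x₁, x₂, x₆}
  {x₂, x₄, x₅, x₆}  = {x₁, x₃}ᶜ
  {x₁, x₂, x₃, x₄, x₅}  = {x₁, x₃} ∪ {x₂, x₃, x₄, x₅}
  |family| = 10
Round 2 adds 7:
  {x₆}  = {x₁, x₂, x₃, x₄, x₅}ᶜ
  {x₄, x₅}  = {x₁, x₂, x₃, x₆}ᶜ
  {x₁, x₃, x₆}  = {x₁, x₆} ∪ {x₁, x₃}
  {x₁, x₃, x₄, x₅}  = {x₃, x₄, x₅} ∪ {x₁, x₃}
  {x₁, x₂, x₄, x₅, x₆}  = {x₁, x₆} ∪ {x₂, x₄, x₅, x₆}
  {x₁, x₃, x₄, x₅, x₆}  = {x₃, x₄, x₅} ∪ {x₁, x₆}
  {x₂, x₃, x₄, x₅, x₆}  = {x₃, x₄, x₅} ∪ {x₂, x₄, x₅, x₆}
  |family| = 17
Round 3: 8 new —
  {x₁}  = {x₂, x₃, x₄, x₅, x₆}ᶜ
  {x₂}  = {x₁, x₃, x₄, x₅, x₆}ᶜ
  {x₃}  = {x₁, x₂, x₄, x₅, x₆}ᶜ
  {x₂, x₆}  = {x₁, x₃, x₄, x₅}ᶜ
  {x₂, x₄, x₅}  = {x₁, x₃, x₆}ᶜ
  {x₄, x₅, x₆}  = {x₄, x₅} ∪ {x₆}
  {x₁, x₄, x₅, x₆}  = {x₄, x₅} ∪ {x₁, x₆}
  {x₃, x₄, x₅, x₆}  = {x₃, x₄, x₅} ∪ {x₆}
  |family| = 25
Round 4. New:
  {x₁, x₂}  = {x₃, x₄, x₅, x₆}ᶜ
  {x₂, x₃}  = {x₁, x₄, x₅, x₆}ᶜ
  {x₃, x₆}  = {x₆} ∪ {x₃}
  {x₁, x₂, x₃}  = {x₄, x₅, x₆}ᶜ
  {x₁, x₄, x₅}  = {x₄, x₅} ∪ {x₁}
  {x₂, x₃, x₆}  = {x₂, x₆} ∪ {x₃}
  {x₁, x₂, x₄, x₅}  = {x₂, x₄, x₅} ∪ {x₁}
  |family| = 32
Round 5: stable.

Hence σ(𝒢) has 32 members: { {}, {x₁}, {x₂}, {x₃}, {x₆}, {x₁, x₂}, {x₁, x₃}, {x₁, x₆}, {x₂, x₃}, {x₂, x₆}, {x₃, x₆}, {x₄, x₅}, {x₁, x₂, x₃}, {x₁, x₂, x₆}, {x₁, x₃, x₆}, {x₁, x₄, x₅}, {x₂, x₃, x₆}, {x₂, x₄, x₅}, {x₃, x₄, x₅}, {x₄, x₅, x₆}, {x₁, x₂, x₃, x₆}, {x₁, x₂, x₄, x₅}, {x₁, x₃, x₄, x₅}, {x₁, x₄, x₅, x₆}, {x₂, x₃, x₄, x₅}, {x₂, x₄, x₅, x₆}, {x₃, x₄, x₅, x₆}, {x₁, x₂, x₃, x₄, x₅}, {x₁, x₂, x₄, x₅, x₆}, {x₁, x₃, x₄, x₅, x₆}, {x₂, x₃, x₄, x₅, x₆}, Ω }.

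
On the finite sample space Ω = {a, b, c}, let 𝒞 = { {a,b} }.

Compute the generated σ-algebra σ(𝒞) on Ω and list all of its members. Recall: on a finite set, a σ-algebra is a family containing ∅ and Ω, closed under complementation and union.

Initial family (3 sets): { ∅, {a,b}, Ω }.
Iteration 1: 1 new —
  {c}  = ᶜ of {a,b}
After Iteration 2 the family is unchanged; done.

Hence σ(𝒞) has 4 members: { ∅, {c}, {a,b}, Ω }.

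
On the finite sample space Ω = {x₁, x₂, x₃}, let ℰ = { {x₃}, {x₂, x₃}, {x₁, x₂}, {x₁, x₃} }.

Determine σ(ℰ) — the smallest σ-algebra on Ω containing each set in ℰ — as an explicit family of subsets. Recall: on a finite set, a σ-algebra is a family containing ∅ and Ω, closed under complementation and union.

σ(ℰ) (8 sets): { {}, {x₁}, {x₂}, {x₃}, {x₁, x₂}, {x₁, x₃}, {x₂, x₃}, Ω }

Trace:
Begin from { {}, {x₃}, {x₁, x₂}, {x₁, x₃}, {x₂, x₃}, Ω } (that is, ℰ plus ∅ and Ω).
Step 1 adds 2:
  {x₁}  = {x₂, x₃}ᶜ
  {x₂}  = {x₁, x₃}ᶜ
  |family| = 8
Step 2: no new sets; the family is a σ-algebra.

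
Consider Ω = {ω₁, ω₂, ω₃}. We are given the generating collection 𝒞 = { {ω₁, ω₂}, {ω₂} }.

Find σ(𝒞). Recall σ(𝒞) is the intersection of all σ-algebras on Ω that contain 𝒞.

|σ(𝒞)| = 8.  σ(𝒞) = { {}, {ω₁}, {ω₂}, {ω₃}, {ω₁, ω₂}, {ω₁, ω₃}, {ω₂, ω₃}, Ω }

Working:
Begin from { {}, {ω₂}, {ω₁, ω₂}, Ω } (that is, 𝒞 plus ∅ and Ω).
Round 1 adds 2:
  {ω₃}  = Ω∖{ω₁, ω₂}
  {ω₁, ω₃}  = Ω∖{ω₂}
  — 6 sets.
Round 2 adds 1:
  {ω₂, ω₃}  = {ω₃} ∪ {ω₂}
  — 7 sets.
Round 3 adds 1:
  {ω₁}  = Ω∖{ω₂, ω₃}
  — 8 sets.
Round 4: closed — nothing new.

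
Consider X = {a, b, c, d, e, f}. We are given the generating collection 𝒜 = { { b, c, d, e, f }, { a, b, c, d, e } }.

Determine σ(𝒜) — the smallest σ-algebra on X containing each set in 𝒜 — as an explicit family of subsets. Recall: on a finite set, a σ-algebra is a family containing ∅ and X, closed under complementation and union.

Take S₀ = 𝒜 ∪ {∅, X} = { ∅, { a, b, c, d, e }, { b, c, d, e, f }, X }.
Step 1 (2 new):
  { a }  = X∖{ b, c, d, e, f }
  { f }  = X∖{ a, b, c, d, e }
  (now 6)
Step 2 (1 new):
  { a, f }  = { a } ∪ { f }
  (now 7)
Step 3: 1 new —
  { b, c, d, e }  = X∖{ a, f }
  (now 8)
Step 4 adds nothing — fixpoint reached.

σ(𝒜) = { ∅, { a }, { f }, { a, f }, { b, c, d, e }, { a, b, c, d, e }, { b, c, d, e, f }, X }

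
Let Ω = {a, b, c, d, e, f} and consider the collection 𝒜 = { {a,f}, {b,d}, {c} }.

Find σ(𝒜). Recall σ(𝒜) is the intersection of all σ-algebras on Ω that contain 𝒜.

Initial family (5 sets): { {}, {c}, {a,f}, {b,d}, Ω }.
Step 1. New:
  {a,c,f}  = {c} ∪ {a,f}
  {b,c,d}  = {c} ∪ {b,d}
  {a,b,d,f}  = {a,f} ∪ {b,d}
  {a,c,e,f}  = ᶜ of {b,d}
  {b,c,d,e}  = ᶜ of {a,f}
  {a,b,d,e,f}  = ᶜ of {c}
  [11 total]
Step 2: +4 →
  {c,e}  = ᶜ of {a,b,d,f}
  {a,e,f}  = ᶜ of {b,c,d}
  {b,d,e}  = ᶜ of {a,c,f}
  {a,b,c,d,f}  = {b,c,d} ∪ {a,b,d,f}
  [15 total]
Step 3 adds 1:
  {e}  = ᶜ of {a,b,c,d,f}
  [16 total]
Step 4: no new sets; the family is a σ-algebra.

σ(𝒜) = { {}, {c}, {e}, {a,f}, {b,d}, {c,e}, {a,c,f}, {a,e,f}, {b,c,d}, {b,d,e}, {a,b,d,f}, {a,c,e,f}, {b,c,d,e}, {a,b,c,d,f}, {a,b,d,e,f}, Ω }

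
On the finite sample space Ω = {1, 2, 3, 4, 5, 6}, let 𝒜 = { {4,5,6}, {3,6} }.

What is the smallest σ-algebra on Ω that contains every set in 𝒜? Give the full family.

|σ(𝒜)| = 16.  σ(𝒜) = { {}, {3}, {6}, {1,2}, {3,6}, {4,5}, {1,2,3}, {1,2,6}, {3,4,5}, {4,5,6}, {1,2,3,6}, {1,2,4,5}, {3,4,5,6}, {1,2,3,4,5}, {1,2,4,5,6}, Ω }

Trace:
Start: 𝒜 ∪ {∅, Ω} = { {}, {3,6}, {4,5,6}, Ω }.
Round 1 adds 3:
  {1,2,3}  = Ω∖{4,5,6}
  {1,2,4,5}  = Ω∖{3,6}
  {3,4,5,6}  = {3,6} ∪ {4,5,6}
  |family| = 7
Round 2 adds 4:
  {1,2}  = Ω∖{3,4,5,6}
  {1,2,3,6}  = {1,2,3} ∪ {3,6}
  {1,2,3,4,5}  = {1,2,3} ∪ {1,2,4,5}
  {1,2,4,5,6}  = {4,5,6} ∪ {1,2,4,5}
  |family| = 11
Round 3: +3 →
  {3}  = Ω∖{1,2,4,5,6}
  {6}  = Ω∖{1,2,3,4,5}
  {4,5}  = Ω∖{1,2,3,6}
  |family| = 14
Round 4. New:
  {1,2,6}  = {1,2} ∪ {6}
  {3,4,5}  = {4,5} ∪ {3}
  |family| = 16
After Round 5 the family is unchanged; done.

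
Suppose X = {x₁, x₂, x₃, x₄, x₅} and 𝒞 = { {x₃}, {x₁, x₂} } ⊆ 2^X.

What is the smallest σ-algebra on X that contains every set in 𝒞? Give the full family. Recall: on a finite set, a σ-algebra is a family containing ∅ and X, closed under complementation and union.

|σ(𝒞)| = 8.  σ(𝒞) = { {}, {x₃}, {x₁, x₂}, {x₄, x₅}, {x₁, x₂, x₃}, {x₃, x₄, x₅}, {x₁, x₂, x₄, x₅}, X }

Derivation:
Seed the family with 𝒞 together with ∅ and X: { {}, {x₃}, {x₁, x₂}, X }.
Round 1 (3 new):
  {x₁, x₂, x₃}  = {x₃} ∪ {x₁, x₂}
  {x₃, x₄, x₅}  = X∖{x₁, x₂}
  {x₁, x₂, x₄, x₅}  = X∖{x₃}
  |family| = 7
Round 2: +1 →
  {x₄, x₅}  = X∖{x₁, x₂, x₃}
  |family| = 8
Round 3: closed — nothing new.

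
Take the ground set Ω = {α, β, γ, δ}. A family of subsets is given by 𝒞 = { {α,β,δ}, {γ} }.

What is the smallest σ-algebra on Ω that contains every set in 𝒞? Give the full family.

σ(𝒞) (4 sets): { ∅, {γ}, {α,β,δ}, Ω }

Trace:
Start: 𝒞 ∪ {∅, Ω} = { ∅, {γ}, {α,β,δ}, Ω }.
Round 1: closed — nothing new.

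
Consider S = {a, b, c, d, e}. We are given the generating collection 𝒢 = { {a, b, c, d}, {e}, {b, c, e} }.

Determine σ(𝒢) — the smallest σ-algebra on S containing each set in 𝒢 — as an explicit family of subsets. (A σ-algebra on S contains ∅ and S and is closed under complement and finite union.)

|σ(𝒢)| = 8.  σ(𝒢) = { {}, {e}, {a, d}, {b, c}, {a, d, e}, {b, c, e}, {a, b, c, d}, S }

Working:
Begin from { {}, {e}, {b, c, e}, {a, b, c, d}, S } (that is, 𝒢 plus ∅ and S).
Iteration 1 (1 new):
  {a, d}  = complement {b, c, e}
Iteration 2: +1 →
  {a, d, e}  = {a, d} ∪ {e}
Iteration 3. New:
  {b, c}  = complement {a, d, e}
Iteration 4: closed — nothing new.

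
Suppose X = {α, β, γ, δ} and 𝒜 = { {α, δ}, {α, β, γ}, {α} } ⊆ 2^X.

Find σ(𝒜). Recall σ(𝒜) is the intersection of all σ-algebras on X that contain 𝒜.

Seed the family with 𝒜 together with ∅ and X: { ∅, {α}, {α, δ}, {α, β, γ}, X }.
Round 1 (3 new):
  {δ}  = X∖{α, β, γ}
  {β, γ}  = X∖{α, δ}
  {β, γ, δ}  = X∖{α}
  |family| = 8
Round 2: stable.

|σ(𝒜)| = 8.  σ(𝒜) = { ∅, {α}, {δ}, {α, δ}, {β, γ}, {α, β, γ}, {β, γ, δ}, X }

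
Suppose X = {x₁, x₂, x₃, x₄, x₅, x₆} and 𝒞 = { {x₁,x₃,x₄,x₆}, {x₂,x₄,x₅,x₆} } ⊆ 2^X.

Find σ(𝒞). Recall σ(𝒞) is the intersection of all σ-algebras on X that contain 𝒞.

Begin from { ∅, {x₁,x₃,x₄,x₆}, {x₂,x₄,x₅,x₆}, X } (that is, 𝒞 plus ∅ and X).
Step 1. New:
  {x₁,x₃}  = ᶜ of {x₂,x₄,x₅,x₆}
  {x₂,x₅}  = ᶜ of {x₁,x₃,x₄,x₆}
  (now 6)
Step 2 adds 1:
  {x₁,x₂,x₃,x₅}  = {x₂,x₅} ∪ {x₁,x₃}
  (now 7)
Step 3. New:
  {x₄,x₆}  = ᶜ of {x₁,x₂,x₃,x₅}
  (now 8)
Step 4 adds nothing — fixpoint reached.

σ(𝒞) = { ∅, {x₁,x₃}, {x₂,x₅}, {x₄,x₆}, {x₁,x₂,x₃,x₅}, {x₁,x₃,x₄,x₆}, {x₂,x₄,x₅,x₆}, X }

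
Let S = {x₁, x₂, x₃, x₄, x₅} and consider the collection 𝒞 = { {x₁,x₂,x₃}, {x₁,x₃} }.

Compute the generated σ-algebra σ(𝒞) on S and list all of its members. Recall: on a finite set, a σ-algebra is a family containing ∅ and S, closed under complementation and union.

Take S₀ = 𝒞 ∪ {∅, S} = { {}, {x₁,x₃}, {x₁,x₂,x₃}, S }.
Step 1 adds 2:
  {x₄,x₅}  = {x₁,x₂,x₃}ᶜ
  {x₂,x₄,x₅}  = {x₁,x₃}ᶜ
  (now 6)
Step 2 (1 new):
  {x₁,x₃,x₄,x₅}  = {x₄,x₅} ∪ {x₁,x₃}
  (now 7)
Step 3 (1 new):
  {x₂}  = {x₁,x₃,x₄,x₅}ᶜ
  (now 8)
Step 4: already closed under ᶜ and ∪.

Hence σ(𝒞) has 8 members: { {}, {x₂}, {x₁,x₃}, {x₄,x₅}, {x₁,x₂,x₃}, {x₂,x₄,x₅}, {x₁,x₃,x₄,x₅}, S }.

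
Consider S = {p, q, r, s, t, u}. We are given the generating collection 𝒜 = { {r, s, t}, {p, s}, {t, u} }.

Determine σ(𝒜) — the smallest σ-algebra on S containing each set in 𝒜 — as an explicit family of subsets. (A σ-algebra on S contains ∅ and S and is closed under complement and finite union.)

Initial family (5 sets): { {}, {p, s}, {t, u}, {r, s, t}, S }.
Pass 1. New:
  {p, q, u}  = ᶜ of {r, s, t}
  {p, q, r, s}  = ᶜ of {t, u}
  {p, r, s, t}  = {r, s, t} ∪ {p, s}
  {p, s, t, u}  = {p, s} ∪ {t, u}
  {q, r, t, u}  = ᶜ of {p, s}
  {r, s, t, u}  = {r, s, t} ∪ {t, u}
  |family| = 11
Pass 2: 11 new —
  {p, q}  = ᶜ of {r, s, t, u}
  {q, r}  = ᶜ of {p, s, t, u}
  {q, u}  = ᶜ of {p, r, s, t}
  {p, q, s, u}  = {p, s} ∪ {p, q, u}
  {p, q, t, u}  = {t, u} ∪ {p, q, u}
  {p, q, r, s, t}  = {r, s, t} ∪ {p, q, r, s}
  {p, q, r, s, u}  = {p, q, u} ∪ {p, q, r, s}
  {p, q, r, t, u}  = {p, q, u} ∪ {q, r, t, u}
  {p, q, s, t, u}  = {p, s, t, u} ∪ {p, q, u}
  {p, r, s, t, u}  = {r, s, t} ∪ {p, s, t, u}
  {q, r, s, t, u}  = {r, s, t} ∪ {q, r, t, u}
  |family| = 22
Pass 3. New:
  {p}  = ᶜ of {q, r, s, t, u}
  {q}  = ᶜ of {p, r, s, t, u}
  {r}  = ᶜ of {p, q, s, t, u}
  {s}  = ᶜ of {p, q, r, t, u}
  {t}  = ᶜ of {p, q, r, s, u}
  {u}  = ᶜ of {p, q, r, s, t}
  {r, s}  = ᶜ of {p, q, t, u}
  {r, t}  = ᶜ of {p, q, s, u}
  {p, q, r}  = {p, q} ∪ {q, r}
  {p, q, s}  = {p, s} ∪ {p, q}
  {q, r, u}  = {q, u} ∪ {q, r}
  {q, t, u}  = {t, u} ∪ {q, u}
  {p, q, r, u}  = {q, r} ∪ {p, q, u}
  {q, r, s, t}  = {r, s, t} ∪ {q, r}
  |family| = 36
Pass 4. New:
  {p, r}  = {p} ∪ {r}
  {p, t}  = {p} ∪ {t}
  {p, u}  = ᶜ of {q, r, s, t}
  {q, s}  = {q} ∪ {s}
  {q, t}  = {q} ∪ {t}
  {r, u}  = {u} ∪ {r}
  {s, t}  = ᶜ of {p, q, r, u}
  {s, u}  = {u} ∪ {s}
  {p, q, t}  = {p, q} ∪ {t}
  {p, r, s}  = ᶜ of {q, t, u}
  {p, r, t}  = {p} ∪ {r, t}
  {p, s, t}  = ᶜ of {q, r, u}
  {p, s, u}  = {u} ∪ {p, s}
  {p, t, u}  = {t, u} ∪ {p}
  {q, r, s}  = {r, s} ∪ {q}
  {q, r, t}  = {q} ∪ {r, t}
  {q, s, u}  = {q, u} ∪ {s}
  {r, s, u}  = {r, s} ∪ {u}
  {r, t, u}  = ᶜ of {p, q, s}
  {s, t, u}  = ᶜ of {p, q, r}
  {p, q, r, t}  = {p, q, r} ∪ {t}
  {p, q, s, t}  = {p, q, s} ∪ {t}
  {q, r, s, u}  = {r, s} ∪ {q, r, u}
  {q, s, t, u}  = {q, t, u} ∪ {s}
  |family| = 60
Pass 5: +4 →
  {p, r, u}  = {p, u} ∪ {p, r}
  {q, s, t}  = {q, t} ∪ {s, t}
  {p, r, s, u}  = ᶜ of {q, t}
  {p, r, t, u}  = ᶜ of {q, s}
  |family| = 64
Pass 6: closed — nothing new.

Hence σ(𝒜) has 64 members: { {}, {p}, {q}, {r}, {s}, {t}, {u}, {p, q}, {p, r}, {p, s}, {p, t}, {p, u}, {q, r}, {q, s}, {q, t}, {q, u}, {r, s}, {r, t}, {r, u}, {s, t}, {s, u}, {t, u}, {p, q, r}, {p, q, s}, {p, q, t}, {p, q, u}, {p, r, s}, {p, r, t}, {p, r, u}, {p, s, t}, {p, s, u}, {p, t, u}, {q, r, s}, {q, r, t}, {q, r, u}, {q, s, t}, {q, s, u}, {q, t, u}, {r, s, t}, {r, s, u}, {r, t, u}, {s, t, u}, {p, q, r, s}, {p, q, r, t}, {p, q, r, u}, {p, q, s, t}, {p, q, s, u}, {p, q, t, u}, {p, r, s, t}, {p, r, s, u}, {p, r, t, u}, {p, s, t, u}, {q, r, s, t}, {q, r, s, u}, {q, r, t, u}, {q, s, t, u}, {r, s, t, u}, {p, q, r, s, t}, {p, q, r, s, u}, {p, q, r, t, u}, {p, q, s, t, u}, {p, r, s, t, u}, {q, r, s, t, u}, S }.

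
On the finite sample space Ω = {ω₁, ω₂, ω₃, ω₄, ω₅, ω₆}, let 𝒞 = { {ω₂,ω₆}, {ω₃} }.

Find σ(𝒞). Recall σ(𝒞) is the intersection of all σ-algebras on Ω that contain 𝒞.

σ(𝒞) = { ∅, {ω₃}, {ω₂,ω₆}, {ω₁,ω₄,ω₅}, {ω₂,ω₃,ω₆}, {ω₁,ω₃,ω₄,ω₅}, {ω₁,ω₂,ω₄,ω₅,ω₆}, Ω }

Check:
Initial family (4 sets): { ∅, {ω₃}, {ω₂,ω₆}, Ω }.
Pass 1: +3 →
  {ω₂,ω₃,ω₆}  = {ω₃} ∪ {ω₂,ω₆}
  {ω₁,ω₃,ω₄,ω₅}  = Ω∖{ω₂,ω₆}
  {ω₁,ω₂,ω₄,ω₅,ω₆}  = Ω∖{ω₃}
Pass 2 adds 1:
  {ω₁,ω₄,ω₅}  = Ω∖{ω₂,ω₃,ω₆}
Pass 3: already closed under ᶜ and ∪.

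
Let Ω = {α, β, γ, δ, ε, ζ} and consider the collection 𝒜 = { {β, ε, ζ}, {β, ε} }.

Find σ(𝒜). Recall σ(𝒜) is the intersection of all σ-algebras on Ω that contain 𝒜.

Seed the family with 𝒜 together with ∅ and Ω: { ∅, {β, ε}, {β, ε, ζ}, Ω }.
Iteration 1: 2 new —
  {α, γ, δ}  = complement {β, ε, ζ}
  {α, γ, δ, ζ}  = complement {β, ε}
  — 6 sets.
Iteration 2: +1 →
  {α, β, γ, δ, ε}  = {β, ε} ∪ {α, γ, δ}
  — 7 sets.
Iteration 3 (1 new):
  {ζ}  = complement {α, β, γ, δ, ε}
  — 8 sets.
Iteration 4: no new sets; the family is a σ-algebra.

Therefore σ(𝒜) = { ∅, {ζ}, {β, ε}, {α, γ, δ}, {β, ε, ζ}, {α, γ, δ, ζ}, {α, β, γ, δ, ε}, Ω } (|σ(𝒜)| = 8).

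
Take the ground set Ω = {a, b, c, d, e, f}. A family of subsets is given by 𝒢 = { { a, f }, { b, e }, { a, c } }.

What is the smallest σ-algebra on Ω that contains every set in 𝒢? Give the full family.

|σ(𝒢)| = 32.  σ(𝒢) = { {}, { a }, { c }, { d }, { f }, { a, c }, { a, d }, { a, f }, { b, e }, { c, d }, { c, f }, { d, f }, { a, b, e }, { a, c, d }, { a, c, f }, { a, d, f }, { b, c, e }, { b, d, e }, { b, e, f }, { c, d, f }, { a, b, c, e }, { a, b, d, e }, { a, b, e, f }, { a, c, d, f }, { b, c, d, e }, { b, c, e, f }, { b, d, e, f }, { a, b, c, d, e }, { a, b, c, e, f }, { a, b, d, e, f }, { b, c, d, e, f }, Ω }

Trace:
Take S₀ = 𝒢 ∪ {∅, Ω} = { {}, { a, c }, { a, f }, { b, e }, Ω }.
Pass 1: 6 new —
  { a, c, f }  = { a, c } ∪ { a, f }
  { a, b, c, e }  = { b, e } ∪ { a, c }
  { a, b, e, f }  = { b, e } ∪ { a, f }
  { a, c, d, f }  = ᶜ of { b, e }
  { b, c, d, e }  = ᶜ of { a, f }
  { b, d, e, f }  = ᶜ of { a, c }
  [11 total]
Pass 2 (7 new):
  { c, d }  = ᶜ of { a, b, e, f }
  { d, f }  = ᶜ of { a, b, c, e }
  { b, d, e }  = ᶜ of { a, c, f }
  { a, b, c, d, e }  = { b, c, d, e } ∪ { a, c }
  { a, b, c, e, f }  = { b, e } ∪ { a, c, f }
  { a, b, d, e, f }  = { a, f } ∪ { b, d, e, f }
  { b, c, d, e, f }  = { b, c, d, e } ∪ { b, d, e, f }
  [18 total]
Pass 3. New:
  { a }  = ᶜ of { b, c, d, e, f }
  { c }  = ᶜ of { a, b, d, e, f }
  { d }  = ᶜ of { a, b, c, e, f }
  { f }  = ᶜ of { a, b, c, d, e }
  { a, c, d }  = { c, d } ∪ { a, c }
  { a, d, f }  = { a, f } ∪ { d, f }
  { c, d, f }  = { c, d } ∪ { d, f }
  [25 total]
Pass 4 adds 6:
  { a, d }  = { a } ∪ { d }
  { c, f }  = { f } ∪ { c }
  { a, b, e }  = ᶜ of { c, d, f }
  { b, c, e }  = ᶜ of { a, d, f }
  { b, e, f }  = ᶜ of { a, c, d }
  { a, b, d, e }  = { a } ∪ { b, d, e }
  [31 total]
Pass 5: 1 new —
  { b, c, e, f }  = ᶜ of { a, d }
  [32 total]
Pass 6 adds nothing — fixpoint reached.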